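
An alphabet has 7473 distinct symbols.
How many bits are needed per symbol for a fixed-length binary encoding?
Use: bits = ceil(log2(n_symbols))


log2(7473) = 12.8675
Bracket: 2^12 = 4096 < 7473 <= 2^13 = 8192
So ceil(log2(7473)) = 13

bits = ceil(log2(7473)) = ceil(12.8675) = 13 bits


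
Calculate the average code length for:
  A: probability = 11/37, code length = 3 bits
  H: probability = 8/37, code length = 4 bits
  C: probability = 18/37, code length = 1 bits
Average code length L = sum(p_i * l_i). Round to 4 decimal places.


Weighted contributions p_i * l_i:
  A: (11/37) * 3 = 33/37
  H: (8/37) * 4 = 32/37
  C: (18/37) * 1 = 18/37
Sum = (33 + 32 + 18)/37 = 83/37

L = 83/37 = 2.2432 bits/symbol


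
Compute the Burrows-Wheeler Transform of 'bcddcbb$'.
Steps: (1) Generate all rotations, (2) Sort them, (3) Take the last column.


Rotations (sorted):
  0: $bcddcbb -> last char: b
  1: b$bcddcb -> last char: b
  2: bb$bcddc -> last char: c
  3: bcddcbb$ -> last char: $
  4: cbb$bcdd -> last char: d
  5: cddcbb$b -> last char: b
  6: dcbb$bcd -> last char: d
  7: ddcbb$bc -> last char: c


BWT = bbc$dbdc


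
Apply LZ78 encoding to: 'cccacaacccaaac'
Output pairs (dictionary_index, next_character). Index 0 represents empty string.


LZ78 encoding steps:
Dictionary: {0: ''}
Step 1: w='' (idx 0), next='c' -> output (0, 'c'), add 'c' as idx 1
Step 2: w='c' (idx 1), next='c' -> output (1, 'c'), add 'cc' as idx 2
Step 3: w='' (idx 0), next='a' -> output (0, 'a'), add 'a' as idx 3
Step 4: w='c' (idx 1), next='a' -> output (1, 'a'), add 'ca' as idx 4
Step 5: w='a' (idx 3), next='c' -> output (3, 'c'), add 'ac' as idx 5
Step 6: w='cc' (idx 2), next='a' -> output (2, 'a'), add 'cca' as idx 6
Step 7: w='a' (idx 3), next='a' -> output (3, 'a'), add 'aa' as idx 7
Step 8: w='c' (idx 1), end of input -> output (1, '')


Encoded: [(0, 'c'), (1, 'c'), (0, 'a'), (1, 'a'), (3, 'c'), (2, 'a'), (3, 'a'), (1, '')]


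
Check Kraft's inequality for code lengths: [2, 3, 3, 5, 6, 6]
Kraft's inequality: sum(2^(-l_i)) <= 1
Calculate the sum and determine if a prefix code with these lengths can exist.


Sum = 2^(-2) + 2^(-3) + 2^(-3) + 2^(-5) + 2^(-6) + 2^(-6)
    = 0.25 + 0.125 + 0.125 + 0.03125 + 0.015625 + 0.015625
    = 36/64 = 0.5625
Since 0.5625 <= 1, Kraft's inequality IS satisfied.
A prefix code with these lengths CAN exist.

Kraft sum = 0.5625. Satisfied.


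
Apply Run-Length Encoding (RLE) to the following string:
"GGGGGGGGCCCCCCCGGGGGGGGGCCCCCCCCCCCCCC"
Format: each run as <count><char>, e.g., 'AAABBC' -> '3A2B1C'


Scanning runs left to right:
  i=0: run of 'G' x 8 -> '8G'
  i=8: run of 'C' x 7 -> '7C'
  i=15: run of 'G' x 9 -> '9G'
  i=24: run of 'C' x 14 -> '14C'

RLE = 8G7C9G14C


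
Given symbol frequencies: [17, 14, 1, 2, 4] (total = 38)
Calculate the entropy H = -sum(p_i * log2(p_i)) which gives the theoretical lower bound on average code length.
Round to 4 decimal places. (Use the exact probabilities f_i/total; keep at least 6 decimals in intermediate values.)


Per-symbol terms -p_i * log2(p_i) with p_i = f_i/38:
  p = 17/38 = 0.447368: log2(p) = -1.160465, -p*log2(p) = 0.519155
  p = 14/38 = 0.368421: log2(p) = -1.440573, -p*log2(p) = 0.530737
  p = 1/38 = 0.026316: log2(p) = -5.247928, -p*log2(p) = 0.138103
  p = 2/38 = 0.052632: log2(p) = -4.247928, -p*log2(p) = 0.223575
  p = 4/38 = 0.105263: log2(p) = -3.247928, -p*log2(p) = 0.341887
H = 0.519155 + 0.530737 + 0.138103 + 0.223575 + 0.341887 = 1.753457

H = 1.7535 bits/symbol


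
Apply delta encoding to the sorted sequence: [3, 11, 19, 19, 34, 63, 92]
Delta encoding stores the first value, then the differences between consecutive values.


First value: 3
Deltas:
  11 - 3 = 8
  19 - 11 = 8
  19 - 19 = 0
  34 - 19 = 15
  63 - 34 = 29
  92 - 63 = 29


Delta encoded: [3, 8, 8, 0, 15, 29, 29]


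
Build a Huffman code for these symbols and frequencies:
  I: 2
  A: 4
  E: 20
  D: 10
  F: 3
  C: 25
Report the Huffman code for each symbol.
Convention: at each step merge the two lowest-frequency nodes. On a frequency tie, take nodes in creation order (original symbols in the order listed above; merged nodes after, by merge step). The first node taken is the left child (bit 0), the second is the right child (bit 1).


Huffman tree construction:
Step 1: Merge I(2) + F(3) = 5
Step 2: Merge A(4) + (I+F)(5) = 9
Step 3: Merge (A+(I+F))(9) + D(10) = 19
Step 4: Merge ((A+(I+F))+D)(19) + E(20) = 39
Step 5: Merge C(25) + (((A+(I+F))+D)+E)(39) = 64
Read each symbol's code off the tree from the root (left child = 0, right child = 1).

Codes:
  I: 10010 (length 5)
  A: 1000 (length 4)
  E: 11 (length 2)
  D: 101 (length 3)
  F: 10011 (length 5)
  C: 0 (length 1)
Average code length: 136/64 = 2.1250 bits/symbol


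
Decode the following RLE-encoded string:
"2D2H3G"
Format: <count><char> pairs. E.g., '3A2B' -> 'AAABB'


Expanding each <count><char> pair:
  2D -> 'DD'
  2H -> 'HH'
  3G -> 'GGG'

Decoded = DDHHGGG


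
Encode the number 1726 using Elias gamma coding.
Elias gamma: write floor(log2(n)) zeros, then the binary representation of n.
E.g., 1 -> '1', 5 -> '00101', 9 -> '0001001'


num_bits = floor(log2(1726)) + 1 = 11
leading_zeros = num_bits - 1 = 10
binary(1726) = 11010111110

Elias gamma(1726) = '0000000000' + '11010111110' = 000000000011010111110 (21 bits)


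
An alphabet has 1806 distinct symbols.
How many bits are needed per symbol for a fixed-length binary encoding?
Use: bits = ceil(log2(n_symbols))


log2(1806) = 10.8186
Bracket: 2^10 = 1024 < 1806 <= 2^11 = 2048
So ceil(log2(1806)) = 11

bits = ceil(log2(1806)) = ceil(10.8186) = 11 bits


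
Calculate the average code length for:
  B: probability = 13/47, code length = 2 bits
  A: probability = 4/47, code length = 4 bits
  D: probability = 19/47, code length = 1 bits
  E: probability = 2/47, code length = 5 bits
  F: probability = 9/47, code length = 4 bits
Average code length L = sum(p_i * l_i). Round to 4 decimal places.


Weighted contributions p_i * l_i:
  B: (13/47) * 2 = 26/47
  A: (4/47) * 4 = 16/47
  D: (19/47) * 1 = 19/47
  E: (2/47) * 5 = 10/47
  F: (9/47) * 4 = 36/47
Sum = (26 + 16 + 19 + 10 + 36)/47 = 107/47

L = 107/47 = 2.2766 bits/symbol


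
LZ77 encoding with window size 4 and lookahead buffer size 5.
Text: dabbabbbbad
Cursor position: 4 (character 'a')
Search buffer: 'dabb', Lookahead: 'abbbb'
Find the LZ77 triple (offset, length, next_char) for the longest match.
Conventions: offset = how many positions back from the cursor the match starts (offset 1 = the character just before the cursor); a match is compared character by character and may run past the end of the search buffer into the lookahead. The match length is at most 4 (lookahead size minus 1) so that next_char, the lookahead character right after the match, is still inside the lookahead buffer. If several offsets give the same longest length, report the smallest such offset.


Try each offset into the search buffer:
  offset=1 (pos 3, char 'b'): match length 0
  offset=2 (pos 2, char 'b'): match length 0
  offset=3 (pos 1, char 'a'): match length 3
  offset=4 (pos 0, char 'd'): match length 0
Longest match has length 3 at offset 3.
next_char = character at position 4 + 3 = 7 -> 'b'

Best match: offset=3, length=3 (matching 'abb' starting at position 1)
LZ77 triple: (3, 3, 'b')


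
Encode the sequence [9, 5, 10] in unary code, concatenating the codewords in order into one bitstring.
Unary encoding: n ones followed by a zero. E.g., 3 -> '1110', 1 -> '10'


Encode each number as n ones followed by a terminating 0:
  9 -> 1111111110 (10 bits)
  5 -> 111110 (6 bits)
  10 -> 11111111110 (11 bits)
Total length = 10 + 6 + 11 = 27 bits.

Unary([9, 5, 10]) = 111111111011111011111111110 (27 bits)


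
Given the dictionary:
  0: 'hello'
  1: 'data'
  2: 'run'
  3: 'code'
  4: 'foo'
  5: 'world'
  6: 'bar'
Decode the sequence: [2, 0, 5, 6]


Look up each index in the dictionary:
  2 -> 'run'
  0 -> 'hello'
  5 -> 'world'
  6 -> 'bar'

Decoded: "run hello world bar"


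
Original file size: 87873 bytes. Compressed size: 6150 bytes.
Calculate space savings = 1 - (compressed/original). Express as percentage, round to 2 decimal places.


ratio = compressed/original = 6150/87873 = 0.069987
savings = 1 - ratio = 1 - 0.069987 = 0.930013
as a percentage: 0.930013 * 100 = 93.0%

Space savings = 1 - 6150/87873 = 93.0%


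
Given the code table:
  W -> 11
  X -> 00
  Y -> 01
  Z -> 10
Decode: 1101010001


Decoding:
11 -> W
01 -> Y
01 -> Y
00 -> X
01 -> Y


Result: WYYXY


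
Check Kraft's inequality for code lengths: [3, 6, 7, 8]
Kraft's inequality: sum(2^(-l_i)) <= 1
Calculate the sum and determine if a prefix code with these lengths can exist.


Sum = 2^(-3) + 2^(-6) + 2^(-7) + 2^(-8)
    = 0.125 + 0.015625 + 0.0078125 + 0.00390625
    = 39/256 = 0.15234375
Since 0.15234375 <= 1, Kraft's inequality IS satisfied.
A prefix code with these lengths CAN exist.

Kraft sum = 0.15234375. Satisfied.


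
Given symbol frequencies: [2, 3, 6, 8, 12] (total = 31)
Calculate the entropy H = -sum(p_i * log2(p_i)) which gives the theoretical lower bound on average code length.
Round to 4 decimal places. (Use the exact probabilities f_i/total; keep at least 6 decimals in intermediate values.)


Per-symbol terms -p_i * log2(p_i) with p_i = f_i/31:
  p = 2/31 = 0.064516: log2(p) = -3.954196, -p*log2(p) = 0.255109
  p = 3/31 = 0.096774: log2(p) = -3.369234, -p*log2(p) = 0.326055
  p = 6/31 = 0.193548: log2(p) = -2.369234, -p*log2(p) = 0.458561
  p = 8/31 = 0.258065: log2(p) = -1.954196, -p*log2(p) = 0.504309
  p = 12/31 = 0.387097: log2(p) = -1.369234, -p*log2(p) = 0.530026
H = 0.255109 + 0.326055 + 0.458561 + 0.504309 + 0.530026 = 2.074060

H = 2.0741 bits/symbol


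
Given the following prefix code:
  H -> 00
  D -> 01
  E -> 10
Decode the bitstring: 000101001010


Decoding step by step:
Bits 00 -> H
Bits 01 -> D
Bits 01 -> D
Bits 00 -> H
Bits 10 -> E
Bits 10 -> E


Decoded message: HDDHEE


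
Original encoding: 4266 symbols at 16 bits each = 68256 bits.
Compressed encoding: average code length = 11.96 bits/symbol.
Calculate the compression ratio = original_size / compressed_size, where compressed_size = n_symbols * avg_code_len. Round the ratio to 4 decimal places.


original_size = n_symbols * orig_bits = 4266 * 16 = 68256 bits
compressed_size = n_symbols * avg_code_len = 4266 * 11.96 = 51021.36 bits
ratio = original_size / compressed_size = 68256 / 51021.36 = 1.3378

Compression ratio = 1.3378


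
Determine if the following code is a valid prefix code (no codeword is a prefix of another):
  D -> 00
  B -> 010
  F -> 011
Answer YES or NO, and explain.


Checking each pair (does one codeword prefix another?):
  D='00' vs B='010': no prefix
  D='00' vs F='011': no prefix
  B='010' vs D='00': no prefix
  B='010' vs F='011': no prefix
  F='011' vs D='00': no prefix
  F='011' vs B='010': no prefix
No violation found over all pairs.

YES -- this is a valid prefix code. No codeword is a prefix of any other codeword.


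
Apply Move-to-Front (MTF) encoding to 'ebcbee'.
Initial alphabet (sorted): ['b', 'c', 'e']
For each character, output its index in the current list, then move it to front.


MTF encoding:
'e': index 2 in ['b', 'c', 'e'] -> ['e', 'b', 'c']
'b': index 1 in ['e', 'b', 'c'] -> ['b', 'e', 'c']
'c': index 2 in ['b', 'e', 'c'] -> ['c', 'b', 'e']
'b': index 1 in ['c', 'b', 'e'] -> ['b', 'c', 'e']
'e': index 2 in ['b', 'c', 'e'] -> ['e', 'b', 'c']
'e': index 0 in ['e', 'b', 'c'] -> ['e', 'b', 'c']


Output: [2, 1, 2, 1, 2, 0]


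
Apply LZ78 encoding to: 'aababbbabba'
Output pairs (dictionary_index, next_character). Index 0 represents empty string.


LZ78 encoding steps:
Dictionary: {0: ''}
Step 1: w='' (idx 0), next='a' -> output (0, 'a'), add 'a' as idx 1
Step 2: w='a' (idx 1), next='b' -> output (1, 'b'), add 'ab' as idx 2
Step 3: w='ab' (idx 2), next='b' -> output (2, 'b'), add 'abb' as idx 3
Step 4: w='' (idx 0), next='b' -> output (0, 'b'), add 'b' as idx 4
Step 5: w='abb' (idx 3), next='a' -> output (3, 'a'), add 'abba' as idx 5


Encoded: [(0, 'a'), (1, 'b'), (2, 'b'), (0, 'b'), (3, 'a')]


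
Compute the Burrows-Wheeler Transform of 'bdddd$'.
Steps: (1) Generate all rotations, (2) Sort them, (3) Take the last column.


Rotations (sorted):
  0: $bdddd -> last char: d
  1: bdddd$ -> last char: $
  2: d$bddd -> last char: d
  3: dd$bdd -> last char: d
  4: ddd$bd -> last char: d
  5: dddd$b -> last char: b


BWT = d$dddb


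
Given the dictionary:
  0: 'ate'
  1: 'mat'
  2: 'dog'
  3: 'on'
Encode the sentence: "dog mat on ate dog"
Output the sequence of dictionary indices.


Look up each word in the dictionary:
  'dog' -> 2
  'mat' -> 1
  'on' -> 3
  'ate' -> 0
  'dog' -> 2

Encoded: [2, 1, 3, 0, 2]


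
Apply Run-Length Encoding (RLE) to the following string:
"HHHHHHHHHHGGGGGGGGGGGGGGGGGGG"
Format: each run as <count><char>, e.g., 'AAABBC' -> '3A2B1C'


Scanning runs left to right:
  i=0: run of 'H' x 10 -> '10H'
  i=10: run of 'G' x 19 -> '19G'

RLE = 10H19G


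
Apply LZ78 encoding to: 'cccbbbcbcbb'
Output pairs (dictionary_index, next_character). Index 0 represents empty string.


LZ78 encoding steps:
Dictionary: {0: ''}
Step 1: w='' (idx 0), next='c' -> output (0, 'c'), add 'c' as idx 1
Step 2: w='c' (idx 1), next='c' -> output (1, 'c'), add 'cc' as idx 2
Step 3: w='' (idx 0), next='b' -> output (0, 'b'), add 'b' as idx 3
Step 4: w='b' (idx 3), next='b' -> output (3, 'b'), add 'bb' as idx 4
Step 5: w='c' (idx 1), next='b' -> output (1, 'b'), add 'cb' as idx 5
Step 6: w='cb' (idx 5), next='b' -> output (5, 'b'), add 'cbb' as idx 6


Encoded: [(0, 'c'), (1, 'c'), (0, 'b'), (3, 'b'), (1, 'b'), (5, 'b')]


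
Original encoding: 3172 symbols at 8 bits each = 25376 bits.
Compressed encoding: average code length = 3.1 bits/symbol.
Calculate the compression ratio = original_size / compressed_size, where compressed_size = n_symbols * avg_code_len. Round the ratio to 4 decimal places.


original_size = n_symbols * orig_bits = 3172 * 8 = 25376 bits
compressed_size = n_symbols * avg_code_len = 3172 * 3.1 = 9833.2 bits
ratio = original_size / compressed_size = 25376 / 9833.2 = 2.5806

Compression ratio = 2.5806


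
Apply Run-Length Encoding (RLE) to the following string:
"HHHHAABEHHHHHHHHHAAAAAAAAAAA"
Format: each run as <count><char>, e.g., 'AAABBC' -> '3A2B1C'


Scanning runs left to right:
  i=0: run of 'H' x 4 -> '4H'
  i=4: run of 'A' x 2 -> '2A'
  i=6: run of 'B' x 1 -> '1B'
  i=7: run of 'E' x 1 -> '1E'
  i=8: run of 'H' x 9 -> '9H'
  i=17: run of 'A' x 11 -> '11A'

RLE = 4H2A1B1E9H11A


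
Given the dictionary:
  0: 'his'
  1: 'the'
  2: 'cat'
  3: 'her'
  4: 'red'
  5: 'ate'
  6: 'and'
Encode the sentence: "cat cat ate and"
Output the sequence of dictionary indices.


Look up each word in the dictionary:
  'cat' -> 2
  'cat' -> 2
  'ate' -> 5
  'and' -> 6

Encoded: [2, 2, 5, 6]


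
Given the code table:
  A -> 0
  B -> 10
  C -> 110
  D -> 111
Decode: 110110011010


Decoding:
110 -> C
110 -> C
0 -> A
110 -> C
10 -> B


Result: CCACB


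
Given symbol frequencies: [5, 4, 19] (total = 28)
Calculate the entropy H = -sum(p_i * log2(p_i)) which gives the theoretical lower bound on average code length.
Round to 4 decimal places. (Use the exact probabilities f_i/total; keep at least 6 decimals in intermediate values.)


Per-symbol terms -p_i * log2(p_i) with p_i = f_i/28:
  p = 5/28 = 0.178571: log2(p) = -2.485427, -p*log2(p) = 0.443826
  p = 4/28 = 0.142857: log2(p) = -2.807355, -p*log2(p) = 0.401051
  p = 19/28 = 0.678571: log2(p) = -0.559427, -p*log2(p) = 0.379611
H = 0.443826 + 0.401051 + 0.379611 = 1.224488

H = 1.2245 bits/symbol


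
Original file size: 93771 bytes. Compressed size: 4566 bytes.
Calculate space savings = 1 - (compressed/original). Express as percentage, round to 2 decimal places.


ratio = compressed/original = 4566/93771 = 0.048693
savings = 1 - ratio = 1 - 0.048693 = 0.951307
as a percentage: 0.951307 * 100 = 95.13%

Space savings = 1 - 4566/93771 = 95.13%


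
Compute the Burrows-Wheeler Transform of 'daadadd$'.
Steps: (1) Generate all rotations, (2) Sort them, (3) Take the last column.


Rotations (sorted):
  0: $daadadd -> last char: d
  1: aadadd$d -> last char: d
  2: adadd$da -> last char: a
  3: add$daad -> last char: d
  4: d$daadad -> last char: d
  5: daadadd$ -> last char: $
  6: dadd$daa -> last char: a
  7: dd$daada -> last char: a


BWT = ddadd$aa


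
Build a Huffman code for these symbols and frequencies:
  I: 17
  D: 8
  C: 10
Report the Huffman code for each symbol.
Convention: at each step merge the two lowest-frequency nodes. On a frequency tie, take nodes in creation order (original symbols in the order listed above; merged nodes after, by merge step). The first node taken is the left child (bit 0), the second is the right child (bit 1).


Huffman tree construction:
Step 1: Merge D(8) + C(10) = 18
Step 2: Merge I(17) + (D+C)(18) = 35
Read each symbol's code off the tree from the root (left child = 0, right child = 1).

Codes:
  I: 0 (length 1)
  D: 10 (length 2)
  C: 11 (length 2)
Average code length: 53/35 = 1.5143 bits/symbol


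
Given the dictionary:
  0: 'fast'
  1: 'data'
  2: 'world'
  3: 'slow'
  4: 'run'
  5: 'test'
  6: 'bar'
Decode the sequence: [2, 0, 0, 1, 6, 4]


Look up each index in the dictionary:
  2 -> 'world'
  0 -> 'fast'
  0 -> 'fast'
  1 -> 'data'
  6 -> 'bar'
  4 -> 'run'

Decoded: "world fast fast data bar run"


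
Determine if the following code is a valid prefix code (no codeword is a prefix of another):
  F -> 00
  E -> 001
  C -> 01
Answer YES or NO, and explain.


Checking each pair (does one codeword prefix another?):
  F='00' vs E='001': prefix -- VIOLATION

NO -- this is NOT a valid prefix code. F (00) is a prefix of E (001).


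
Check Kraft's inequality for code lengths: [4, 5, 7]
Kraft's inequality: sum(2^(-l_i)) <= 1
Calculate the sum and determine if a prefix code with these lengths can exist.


Sum = 2^(-4) + 2^(-5) + 2^(-7)
    = 0.0625 + 0.03125 + 0.0078125
    = 13/128 = 0.1015625
Since 0.1015625 <= 1, Kraft's inequality IS satisfied.
A prefix code with these lengths CAN exist.

Kraft sum = 0.1015625. Satisfied.


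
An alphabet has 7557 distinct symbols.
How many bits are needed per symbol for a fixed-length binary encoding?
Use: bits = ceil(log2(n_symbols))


log2(7557) = 12.8836
Bracket: 2^12 = 4096 < 7557 <= 2^13 = 8192
So ceil(log2(7557)) = 13

bits = ceil(log2(7557)) = ceil(12.8836) = 13 bits


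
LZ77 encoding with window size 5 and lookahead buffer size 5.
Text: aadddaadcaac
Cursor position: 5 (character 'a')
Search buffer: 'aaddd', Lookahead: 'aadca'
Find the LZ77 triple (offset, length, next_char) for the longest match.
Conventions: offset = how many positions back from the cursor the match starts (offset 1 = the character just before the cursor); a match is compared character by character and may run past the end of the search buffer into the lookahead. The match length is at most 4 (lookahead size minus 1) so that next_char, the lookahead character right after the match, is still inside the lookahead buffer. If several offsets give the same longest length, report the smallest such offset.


Try each offset into the search buffer:
  offset=1 (pos 4, char 'd'): match length 0
  offset=2 (pos 3, char 'd'): match length 0
  offset=3 (pos 2, char 'd'): match length 0
  offset=4 (pos 1, char 'a'): match length 1
  offset=5 (pos 0, char 'a'): match length 3
Longest match has length 3 at offset 5.
next_char = character at position 5 + 3 = 8 -> 'c'

Best match: offset=5, length=3 (matching 'aad' starting at position 0)
LZ77 triple: (5, 3, 'c')


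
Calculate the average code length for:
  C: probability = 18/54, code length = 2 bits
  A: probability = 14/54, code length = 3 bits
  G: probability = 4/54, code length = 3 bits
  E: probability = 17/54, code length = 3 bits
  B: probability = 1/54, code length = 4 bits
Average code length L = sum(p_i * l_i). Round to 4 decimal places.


Weighted contributions p_i * l_i:
  C: (18/54) * 2 = 36/54
  A: (14/54) * 3 = 42/54
  G: (4/54) * 3 = 12/54
  E: (17/54) * 3 = 51/54
  B: (1/54) * 4 = 4/54
Sum = (36 + 42 + 12 + 51 + 4)/54 = 145/54

L = 145/54 = 2.6852 bits/symbol


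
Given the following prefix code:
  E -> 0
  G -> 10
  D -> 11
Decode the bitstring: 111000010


Decoding step by step:
Bits 11 -> D
Bits 10 -> G
Bits 0 -> E
Bits 0 -> E
Bits 0 -> E
Bits 10 -> G


Decoded message: DGEEEG


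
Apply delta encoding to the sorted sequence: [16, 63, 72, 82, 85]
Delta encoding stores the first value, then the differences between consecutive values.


First value: 16
Deltas:
  63 - 16 = 47
  72 - 63 = 9
  82 - 72 = 10
  85 - 82 = 3


Delta encoded: [16, 47, 9, 10, 3]


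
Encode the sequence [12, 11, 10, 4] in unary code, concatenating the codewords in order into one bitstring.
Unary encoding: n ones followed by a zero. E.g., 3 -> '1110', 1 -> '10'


Encode each number as n ones followed by a terminating 0:
  12 -> 1111111111110 (13 bits)
  11 -> 111111111110 (12 bits)
  10 -> 11111111110 (11 bits)
  4 -> 11110 (5 bits)
Total length = 13 + 12 + 11 + 5 = 41 bits.

Unary([12, 11, 10, 4]) = 11111111111101111111111101111111111011110 (41 bits)


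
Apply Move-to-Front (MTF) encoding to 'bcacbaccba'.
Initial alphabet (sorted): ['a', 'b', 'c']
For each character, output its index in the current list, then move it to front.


MTF encoding:
'b': index 1 in ['a', 'b', 'c'] -> ['b', 'a', 'c']
'c': index 2 in ['b', 'a', 'c'] -> ['c', 'b', 'a']
'a': index 2 in ['c', 'b', 'a'] -> ['a', 'c', 'b']
'c': index 1 in ['a', 'c', 'b'] -> ['c', 'a', 'b']
'b': index 2 in ['c', 'a', 'b'] -> ['b', 'c', 'a']
'a': index 2 in ['b', 'c', 'a'] -> ['a', 'b', 'c']
'c': index 2 in ['a', 'b', 'c'] -> ['c', 'a', 'b']
'c': index 0 in ['c', 'a', 'b'] -> ['c', 'a', 'b']
'b': index 2 in ['c', 'a', 'b'] -> ['b', 'c', 'a']
'a': index 2 in ['b', 'c', 'a'] -> ['a', 'b', 'c']


Output: [1, 2, 2, 1, 2, 2, 2, 0, 2, 2]


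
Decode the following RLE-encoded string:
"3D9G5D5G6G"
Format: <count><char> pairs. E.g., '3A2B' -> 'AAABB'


Expanding each <count><char> pair:
  3D -> 'DDD'
  9G -> 'GGGGGGGGG'
  5D -> 'DDDDD'
  5G -> 'GGGGG'
  6G -> 'GGGGGG'

Decoded = DDDGGGGGGGGGDDDDDGGGGGGGGGGG


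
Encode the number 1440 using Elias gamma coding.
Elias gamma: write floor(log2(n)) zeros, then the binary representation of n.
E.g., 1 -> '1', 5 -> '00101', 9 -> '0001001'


num_bits = floor(log2(1440)) + 1 = 11
leading_zeros = num_bits - 1 = 10
binary(1440) = 10110100000

Elias gamma(1440) = '0000000000' + '10110100000' = 000000000010110100000 (21 bits)


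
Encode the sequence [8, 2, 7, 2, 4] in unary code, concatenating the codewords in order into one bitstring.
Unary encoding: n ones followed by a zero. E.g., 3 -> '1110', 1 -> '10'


Encode each number as n ones followed by a terminating 0:
  8 -> 111111110 (9 bits)
  2 -> 110 (3 bits)
  7 -> 11111110 (8 bits)
  2 -> 110 (3 bits)
  4 -> 11110 (5 bits)
Total length = 9 + 3 + 8 + 3 + 5 = 28 bits.

Unary([8, 2, 7, 2, 4]) = 1111111101101111111011011110 (28 bits)


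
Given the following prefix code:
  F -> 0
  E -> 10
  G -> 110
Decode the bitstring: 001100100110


Decoding step by step:
Bits 0 -> F
Bits 0 -> F
Bits 110 -> G
Bits 0 -> F
Bits 10 -> E
Bits 0 -> F
Bits 110 -> G


Decoded message: FFGFEFG


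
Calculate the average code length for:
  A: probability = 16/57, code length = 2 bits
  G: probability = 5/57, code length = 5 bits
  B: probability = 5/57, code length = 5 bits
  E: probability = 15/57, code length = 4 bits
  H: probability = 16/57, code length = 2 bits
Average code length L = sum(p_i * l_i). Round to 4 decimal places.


Weighted contributions p_i * l_i:
  A: (16/57) * 2 = 32/57
  G: (5/57) * 5 = 25/57
  B: (5/57) * 5 = 25/57
  E: (15/57) * 4 = 60/57
  H: (16/57) * 2 = 32/57
Sum = (32 + 25 + 25 + 60 + 32)/57 = 174/57

L = 174/57 = 3.0526 bits/symbol


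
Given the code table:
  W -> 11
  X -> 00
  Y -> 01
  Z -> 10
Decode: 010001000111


Decoding:
01 -> Y
00 -> X
01 -> Y
00 -> X
01 -> Y
11 -> W


Result: YXYXYW


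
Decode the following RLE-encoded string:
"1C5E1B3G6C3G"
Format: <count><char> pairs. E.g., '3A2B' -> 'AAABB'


Expanding each <count><char> pair:
  1C -> 'C'
  5E -> 'EEEEE'
  1B -> 'B'
  3G -> 'GGG'
  6C -> 'CCCCCC'
  3G -> 'GGG'

Decoded = CEEEEEBGGGCCCCCCGGG


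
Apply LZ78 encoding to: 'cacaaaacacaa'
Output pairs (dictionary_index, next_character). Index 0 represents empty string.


LZ78 encoding steps:
Dictionary: {0: ''}
Step 1: w='' (idx 0), next='c' -> output (0, 'c'), add 'c' as idx 1
Step 2: w='' (idx 0), next='a' -> output (0, 'a'), add 'a' as idx 2
Step 3: w='c' (idx 1), next='a' -> output (1, 'a'), add 'ca' as idx 3
Step 4: w='a' (idx 2), next='a' -> output (2, 'a'), add 'aa' as idx 4
Step 5: w='a' (idx 2), next='c' -> output (2, 'c'), add 'ac' as idx 5
Step 6: w='ac' (idx 5), next='a' -> output (5, 'a'), add 'aca' as idx 6
Step 7: w='a' (idx 2), end of input -> output (2, '')


Encoded: [(0, 'c'), (0, 'a'), (1, 'a'), (2, 'a'), (2, 'c'), (5, 'a'), (2, '')]


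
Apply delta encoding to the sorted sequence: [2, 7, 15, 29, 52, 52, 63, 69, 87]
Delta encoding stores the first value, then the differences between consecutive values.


First value: 2
Deltas:
  7 - 2 = 5
  15 - 7 = 8
  29 - 15 = 14
  52 - 29 = 23
  52 - 52 = 0
  63 - 52 = 11
  69 - 63 = 6
  87 - 69 = 18


Delta encoded: [2, 5, 8, 14, 23, 0, 11, 6, 18]


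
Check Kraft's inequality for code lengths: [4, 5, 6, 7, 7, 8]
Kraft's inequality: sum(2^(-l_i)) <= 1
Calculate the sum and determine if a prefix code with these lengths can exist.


Sum = 2^(-4) + 2^(-5) + 2^(-6) + 2^(-7) + 2^(-7) + 2^(-8)
    = 0.0625 + 0.03125 + 0.015625 + 0.0078125 + 0.0078125 + 0.00390625
    = 33/256 = 0.12890625
Since 0.12890625 <= 1, Kraft's inequality IS satisfied.
A prefix code with these lengths CAN exist.

Kraft sum = 0.12890625. Satisfied.


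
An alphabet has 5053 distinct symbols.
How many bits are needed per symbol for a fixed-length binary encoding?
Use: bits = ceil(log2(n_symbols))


log2(5053) = 12.3029
Bracket: 2^12 = 4096 < 5053 <= 2^13 = 8192
So ceil(log2(5053)) = 13

bits = ceil(log2(5053)) = ceil(12.3029) = 13 bits


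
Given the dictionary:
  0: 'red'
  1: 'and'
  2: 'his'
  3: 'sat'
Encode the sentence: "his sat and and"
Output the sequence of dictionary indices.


Look up each word in the dictionary:
  'his' -> 2
  'sat' -> 3
  'and' -> 1
  'and' -> 1

Encoded: [2, 3, 1, 1]


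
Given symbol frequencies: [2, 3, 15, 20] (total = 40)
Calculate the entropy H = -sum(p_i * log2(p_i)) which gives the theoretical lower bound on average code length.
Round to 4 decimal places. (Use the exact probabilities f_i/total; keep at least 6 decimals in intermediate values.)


Per-symbol terms -p_i * log2(p_i) with p_i = f_i/40:
  p = 2/40 = 0.050000: log2(p) = -4.321928, -p*log2(p) = 0.216096
  p = 3/40 = 0.075000: log2(p) = -3.736966, -p*log2(p) = 0.280272
  p = 15/40 = 0.375000: log2(p) = -1.415037, -p*log2(p) = 0.530639
  p = 20/40 = 0.500000: log2(p) = -1.000000, -p*log2(p) = 0.500000
H = 0.216096 + 0.280272 + 0.530639 + 0.500000 = 1.527007

H = 1.527 bits/symbol


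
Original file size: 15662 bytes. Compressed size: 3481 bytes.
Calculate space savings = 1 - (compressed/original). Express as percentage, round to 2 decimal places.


ratio = compressed/original = 3481/15662 = 0.222258
savings = 1 - ratio = 1 - 0.222258 = 0.777742
as a percentage: 0.777742 * 100 = 77.77%

Space savings = 1 - 3481/15662 = 77.77%


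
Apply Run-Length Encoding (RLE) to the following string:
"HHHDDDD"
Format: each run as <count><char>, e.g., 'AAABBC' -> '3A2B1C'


Scanning runs left to right:
  i=0: run of 'H' x 3 -> '3H'
  i=3: run of 'D' x 4 -> '4D'

RLE = 3H4D


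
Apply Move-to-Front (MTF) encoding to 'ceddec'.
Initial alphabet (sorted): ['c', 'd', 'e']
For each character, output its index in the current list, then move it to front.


MTF encoding:
'c': index 0 in ['c', 'd', 'e'] -> ['c', 'd', 'e']
'e': index 2 in ['c', 'd', 'e'] -> ['e', 'c', 'd']
'd': index 2 in ['e', 'c', 'd'] -> ['d', 'e', 'c']
'd': index 0 in ['d', 'e', 'c'] -> ['d', 'e', 'c']
'e': index 1 in ['d', 'e', 'c'] -> ['e', 'd', 'c']
'c': index 2 in ['e', 'd', 'c'] -> ['c', 'e', 'd']


Output: [0, 2, 2, 0, 1, 2]


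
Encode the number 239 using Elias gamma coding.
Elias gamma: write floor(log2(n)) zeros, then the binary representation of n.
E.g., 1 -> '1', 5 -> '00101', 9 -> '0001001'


num_bits = floor(log2(239)) + 1 = 8
leading_zeros = num_bits - 1 = 7
binary(239) = 11101111

Elias gamma(239) = '0000000' + '11101111' = 000000011101111 (15 bits)


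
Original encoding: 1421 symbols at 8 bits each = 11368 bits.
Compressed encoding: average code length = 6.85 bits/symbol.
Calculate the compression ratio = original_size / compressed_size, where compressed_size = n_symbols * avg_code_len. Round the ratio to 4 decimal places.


original_size = n_symbols * orig_bits = 1421 * 8 = 11368 bits
compressed_size = n_symbols * avg_code_len = 1421 * 6.85 = 9733.85 bits
ratio = original_size / compressed_size = 11368 / 9733.85 = 1.1679

Compression ratio = 1.1679


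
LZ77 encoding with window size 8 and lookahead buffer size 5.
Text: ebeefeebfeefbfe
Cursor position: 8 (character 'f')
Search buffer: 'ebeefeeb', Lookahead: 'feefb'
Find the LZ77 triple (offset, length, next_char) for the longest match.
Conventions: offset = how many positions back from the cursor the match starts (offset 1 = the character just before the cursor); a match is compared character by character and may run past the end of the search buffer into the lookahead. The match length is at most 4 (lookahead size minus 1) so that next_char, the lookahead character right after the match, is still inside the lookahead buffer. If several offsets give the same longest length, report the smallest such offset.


Try each offset into the search buffer:
  offset=1 (pos 7, char 'b'): match length 0
  offset=2 (pos 6, char 'e'): match length 0
  offset=3 (pos 5, char 'e'): match length 0
  offset=4 (pos 4, char 'f'): match length 3
  offset=5 (pos 3, char 'e'): match length 0
  offset=6 (pos 2, char 'e'): match length 0
  offset=7 (pos 1, char 'b'): match length 0
  offset=8 (pos 0, char 'e'): match length 0
Longest match has length 3 at offset 4.
next_char = character at position 8 + 3 = 11 -> 'f'

Best match: offset=4, length=3 (matching 'fee' starting at position 4)
LZ77 triple: (4, 3, 'f')


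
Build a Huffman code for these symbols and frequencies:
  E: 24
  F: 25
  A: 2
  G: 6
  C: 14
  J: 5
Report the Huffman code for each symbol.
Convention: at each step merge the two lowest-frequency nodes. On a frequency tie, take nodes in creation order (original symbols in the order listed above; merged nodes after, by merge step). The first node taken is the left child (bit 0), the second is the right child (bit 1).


Huffman tree construction:
Step 1: Merge A(2) + J(5) = 7
Step 2: Merge G(6) + (A+J)(7) = 13
Step 3: Merge (G+(A+J))(13) + C(14) = 27
Step 4: Merge E(24) + F(25) = 49
Step 5: Merge ((G+(A+J))+C)(27) + (E+F)(49) = 76
Read each symbol's code off the tree from the root (left child = 0, right child = 1).

Codes:
  E: 10 (length 2)
  F: 11 (length 2)
  A: 0010 (length 4)
  G: 000 (length 3)
  C: 01 (length 2)
  J: 0011 (length 4)
Average code length: 172/76 = 2.2632 bits/symbol


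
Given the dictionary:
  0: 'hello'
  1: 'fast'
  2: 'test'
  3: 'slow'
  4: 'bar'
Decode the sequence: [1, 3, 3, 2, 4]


Look up each index in the dictionary:
  1 -> 'fast'
  3 -> 'slow'
  3 -> 'slow'
  2 -> 'test'
  4 -> 'bar'

Decoded: "fast slow slow test bar"


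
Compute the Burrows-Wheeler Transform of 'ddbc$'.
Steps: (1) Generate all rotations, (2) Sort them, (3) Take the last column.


Rotations (sorted):
  0: $ddbc -> last char: c
  1: bc$dd -> last char: d
  2: c$ddb -> last char: b
  3: dbc$d -> last char: d
  4: ddbc$ -> last char: $


BWT = cdbd$


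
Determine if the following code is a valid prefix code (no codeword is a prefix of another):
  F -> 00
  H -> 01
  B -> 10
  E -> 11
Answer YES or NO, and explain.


Checking each pair (does one codeword prefix another?):
  F='00' vs H='01': no prefix
  F='00' vs B='10': no prefix
  F='00' vs E='11': no prefix
  H='01' vs F='00': no prefix
  H='01' vs B='10': no prefix
  H='01' vs E='11': no prefix
  B='10' vs F='00': no prefix
  B='10' vs H='01': no prefix
  B='10' vs E='11': no prefix
  E='11' vs F='00': no prefix
  E='11' vs H='01': no prefix
  E='11' vs B='10': no prefix
No violation found over all pairs.

YES -- this is a valid prefix code. No codeword is a prefix of any other codeword.


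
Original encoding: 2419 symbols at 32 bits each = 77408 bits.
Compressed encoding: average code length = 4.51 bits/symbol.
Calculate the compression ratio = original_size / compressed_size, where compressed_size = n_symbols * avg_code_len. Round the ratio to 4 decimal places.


original_size = n_symbols * orig_bits = 2419 * 32 = 77408 bits
compressed_size = n_symbols * avg_code_len = 2419 * 4.51 = 10909.69 bits
ratio = original_size / compressed_size = 77408 / 10909.69 = 7.0953

Compression ratio = 7.0953


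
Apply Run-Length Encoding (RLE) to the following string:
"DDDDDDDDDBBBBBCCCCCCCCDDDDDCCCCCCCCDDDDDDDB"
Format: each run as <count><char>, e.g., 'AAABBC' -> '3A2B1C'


Scanning runs left to right:
  i=0: run of 'D' x 9 -> '9D'
  i=9: run of 'B' x 5 -> '5B'
  i=14: run of 'C' x 8 -> '8C'
  i=22: run of 'D' x 5 -> '5D'
  i=27: run of 'C' x 8 -> '8C'
  i=35: run of 'D' x 7 -> '7D'
  i=42: run of 'B' x 1 -> '1B'

RLE = 9D5B8C5D8C7D1B


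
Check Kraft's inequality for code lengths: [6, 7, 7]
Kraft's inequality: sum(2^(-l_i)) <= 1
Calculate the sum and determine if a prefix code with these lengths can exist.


Sum = 2^(-6) + 2^(-7) + 2^(-7)
    = 0.015625 + 0.0078125 + 0.0078125
    = 4/128 = 0.03125
Since 0.03125 <= 1, Kraft's inequality IS satisfied.
A prefix code with these lengths CAN exist.

Kraft sum = 0.03125. Satisfied.


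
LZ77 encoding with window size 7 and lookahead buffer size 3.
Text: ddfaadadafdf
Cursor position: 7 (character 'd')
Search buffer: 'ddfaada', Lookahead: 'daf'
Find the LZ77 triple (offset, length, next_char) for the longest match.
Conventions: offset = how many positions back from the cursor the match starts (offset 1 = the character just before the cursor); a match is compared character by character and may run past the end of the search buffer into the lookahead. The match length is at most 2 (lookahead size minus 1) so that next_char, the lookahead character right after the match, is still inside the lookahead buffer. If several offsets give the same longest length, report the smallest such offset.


Try each offset into the search buffer:
  offset=1 (pos 6, char 'a'): match length 0
  offset=2 (pos 5, char 'd'): match length 2
  offset=3 (pos 4, char 'a'): match length 0
  offset=4 (pos 3, char 'a'): match length 0
  offset=5 (pos 2, char 'f'): match length 0
  offset=6 (pos 1, char 'd'): match length 1
  offset=7 (pos 0, char 'd'): match length 1
Longest match has length 2 at offset 2.
next_char = character at position 7 + 2 = 9 -> 'f'

Best match: offset=2, length=2 (matching 'da' starting at position 5)
LZ77 triple: (2, 2, 'f')


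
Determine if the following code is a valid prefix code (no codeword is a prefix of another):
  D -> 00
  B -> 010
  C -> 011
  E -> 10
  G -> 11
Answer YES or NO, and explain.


Checking each pair (does one codeword prefix another?):
  D='00' vs B='010': no prefix
  D='00' vs C='011': no prefix
  D='00' vs E='10': no prefix
  D='00' vs G='11': no prefix
  B='010' vs D='00': no prefix
  B='010' vs C='011': no prefix
  B='010' vs E='10': no prefix
  B='010' vs G='11': no prefix
  C='011' vs D='00': no prefix
  C='011' vs B='010': no prefix
  C='011' vs E='10': no prefix
  C='011' vs G='11': no prefix
  E='10' vs D='00': no prefix
  E='10' vs B='010': no prefix
  E='10' vs C='011': no prefix
  E='10' vs G='11': no prefix
  G='11' vs D='00': no prefix
  G='11' vs B='010': no prefix
  G='11' vs C='011': no prefix
  G='11' vs E='10': no prefix
No violation found over all pairs.

YES -- this is a valid prefix code. No codeword is a prefix of any other codeword.


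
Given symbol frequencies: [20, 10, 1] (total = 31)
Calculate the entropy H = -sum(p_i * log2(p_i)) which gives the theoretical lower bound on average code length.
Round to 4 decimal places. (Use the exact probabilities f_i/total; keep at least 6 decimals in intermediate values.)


Per-symbol terms -p_i * log2(p_i) with p_i = f_i/31:
  p = 20/31 = 0.645161: log2(p) = -0.632268, -p*log2(p) = 0.407915
  p = 10/31 = 0.322581: log2(p) = -1.632268, -p*log2(p) = 0.526538
  p = 1/31 = 0.032258: log2(p) = -4.954196, -p*log2(p) = 0.159813
H = 0.407915 + 0.526538 + 0.159813 = 1.094266

H = 1.0943 bits/symbol


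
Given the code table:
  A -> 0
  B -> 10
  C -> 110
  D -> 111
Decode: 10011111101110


Decoding:
10 -> B
0 -> A
111 -> D
111 -> D
0 -> A
111 -> D
0 -> A


Result: BADDADA


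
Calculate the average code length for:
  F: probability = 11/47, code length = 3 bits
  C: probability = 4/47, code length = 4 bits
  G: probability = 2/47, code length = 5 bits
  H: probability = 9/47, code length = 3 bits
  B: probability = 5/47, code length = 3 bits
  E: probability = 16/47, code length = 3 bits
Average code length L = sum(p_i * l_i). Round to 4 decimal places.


Weighted contributions p_i * l_i:
  F: (11/47) * 3 = 33/47
  C: (4/47) * 4 = 16/47
  G: (2/47) * 5 = 10/47
  H: (9/47) * 3 = 27/47
  B: (5/47) * 3 = 15/47
  E: (16/47) * 3 = 48/47
Sum = (33 + 16 + 10 + 27 + 15 + 48)/47 = 149/47

L = 149/47 = 3.1702 bits/symbol


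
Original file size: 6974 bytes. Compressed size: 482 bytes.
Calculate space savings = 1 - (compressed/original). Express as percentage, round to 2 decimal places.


ratio = compressed/original = 482/6974 = 0.069114
savings = 1 - ratio = 1 - 0.069114 = 0.930886
as a percentage: 0.930886 * 100 = 93.09%

Space savings = 1 - 482/6974 = 93.09%


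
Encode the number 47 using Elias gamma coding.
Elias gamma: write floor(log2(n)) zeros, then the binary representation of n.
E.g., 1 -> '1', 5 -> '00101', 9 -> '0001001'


num_bits = floor(log2(47)) + 1 = 6
leading_zeros = num_bits - 1 = 5
binary(47) = 101111

Elias gamma(47) = '00000' + '101111' = 00000101111 (11 bits)


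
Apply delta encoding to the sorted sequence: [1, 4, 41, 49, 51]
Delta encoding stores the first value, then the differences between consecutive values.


First value: 1
Deltas:
  4 - 1 = 3
  41 - 4 = 37
  49 - 41 = 8
  51 - 49 = 2


Delta encoded: [1, 3, 37, 8, 2]


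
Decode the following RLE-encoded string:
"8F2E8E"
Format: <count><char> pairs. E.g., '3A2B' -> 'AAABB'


Expanding each <count><char> pair:
  8F -> 'FFFFFFFF'
  2E -> 'EE'
  8E -> 'EEEEEEEE'

Decoded = FFFFFFFFEEEEEEEEEE


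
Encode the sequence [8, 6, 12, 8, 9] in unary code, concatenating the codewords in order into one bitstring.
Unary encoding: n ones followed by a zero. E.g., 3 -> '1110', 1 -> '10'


Encode each number as n ones followed by a terminating 0:
  8 -> 111111110 (9 bits)
  6 -> 1111110 (7 bits)
  12 -> 1111111111110 (13 bits)
  8 -> 111111110 (9 bits)
  9 -> 1111111110 (10 bits)
Total length = 9 + 7 + 13 + 9 + 10 = 48 bits.

Unary([8, 6, 12, 8, 9]) = 111111110111111011111111111101111111101111111110 (48 bits)


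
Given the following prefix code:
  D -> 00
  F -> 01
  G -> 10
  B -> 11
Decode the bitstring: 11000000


Decoding step by step:
Bits 11 -> B
Bits 00 -> D
Bits 00 -> D
Bits 00 -> D


Decoded message: BDDD


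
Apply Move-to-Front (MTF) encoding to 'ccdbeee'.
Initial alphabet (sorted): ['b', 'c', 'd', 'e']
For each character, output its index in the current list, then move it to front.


MTF encoding:
'c': index 1 in ['b', 'c', 'd', 'e'] -> ['c', 'b', 'd', 'e']
'c': index 0 in ['c', 'b', 'd', 'e'] -> ['c', 'b', 'd', 'e']
'd': index 2 in ['c', 'b', 'd', 'e'] -> ['d', 'c', 'b', 'e']
'b': index 2 in ['d', 'c', 'b', 'e'] -> ['b', 'd', 'c', 'e']
'e': index 3 in ['b', 'd', 'c', 'e'] -> ['e', 'b', 'd', 'c']
'e': index 0 in ['e', 'b', 'd', 'c'] -> ['e', 'b', 'd', 'c']
'e': index 0 in ['e', 'b', 'd', 'c'] -> ['e', 'b', 'd', 'c']


Output: [1, 0, 2, 2, 3, 0, 0]
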